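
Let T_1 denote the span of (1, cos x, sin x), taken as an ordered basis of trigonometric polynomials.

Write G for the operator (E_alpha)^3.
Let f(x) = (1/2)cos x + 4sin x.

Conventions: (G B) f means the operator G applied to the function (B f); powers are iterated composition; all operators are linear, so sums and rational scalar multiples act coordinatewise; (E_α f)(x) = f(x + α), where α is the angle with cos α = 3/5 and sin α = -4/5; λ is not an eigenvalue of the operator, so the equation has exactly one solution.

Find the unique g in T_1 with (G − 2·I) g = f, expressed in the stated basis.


g(x) = -(15/2186)cos x - (1490/1093)sin x

write g with unknown coordinates in the stated basis and equate coefficients in (G − 2·I) g = f
solving from the highest basis element down gives g = -(15/2186)cos x - (1490/1093)sin x
check: G g = (1063/2186)cos x + (1392/1093)sin x
so G g − 2·g = (1/2)cos x + 4sin x = f ✓


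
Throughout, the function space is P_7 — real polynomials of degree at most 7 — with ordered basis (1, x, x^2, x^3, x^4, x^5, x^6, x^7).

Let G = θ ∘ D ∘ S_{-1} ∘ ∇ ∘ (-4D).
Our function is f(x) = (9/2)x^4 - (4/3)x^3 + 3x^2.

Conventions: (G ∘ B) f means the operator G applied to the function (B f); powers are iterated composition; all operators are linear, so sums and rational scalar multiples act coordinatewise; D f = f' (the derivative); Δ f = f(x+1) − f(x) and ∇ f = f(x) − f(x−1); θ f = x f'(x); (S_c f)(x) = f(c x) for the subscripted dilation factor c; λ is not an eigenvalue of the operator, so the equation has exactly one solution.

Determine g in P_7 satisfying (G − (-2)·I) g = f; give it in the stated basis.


the image equals g(x) = (9/4)x^4 - (2/3)x^3 + (3/2)x^2 + 108x

write g with unknown coordinates in the stated basis and equate coefficients in (G − (-2)·I) g = f
solving from the highest basis element down gives g = (9/4)x^4 - (2/3)x^3 + (3/2)x^2 + 108x
check: G g = -216x
so G g − (-2)·g = (9/2)x^4 - (4/3)x^3 + 3x^2 = f ✓


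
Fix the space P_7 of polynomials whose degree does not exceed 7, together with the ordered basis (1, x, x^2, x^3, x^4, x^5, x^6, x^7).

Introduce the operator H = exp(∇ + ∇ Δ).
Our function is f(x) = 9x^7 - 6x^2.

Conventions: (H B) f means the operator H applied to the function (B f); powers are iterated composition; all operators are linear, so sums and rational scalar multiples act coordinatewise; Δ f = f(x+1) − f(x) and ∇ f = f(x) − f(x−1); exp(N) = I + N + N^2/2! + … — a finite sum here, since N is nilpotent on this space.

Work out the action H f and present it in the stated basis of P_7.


the result is g(x) = 9x^7 + 63x^6 + 378x^5 + 1575x^4 + 4725x^3 + 9822x^2 + 12777x + 7881

order-1 term: 63x^6 + 189x^5 + 315x^4 + 315x^3 + 189x^2 + 51x + 3
order-2 term: 189x^5 + 945x^4 + 2205x^3 + 2835x^2 + 1953x + 561
order-3 term: 315x^4 + 1890x^3 + 4725x^2 + 5670x + 2709
order-4 term: 315x^3 + 1890x^2 + 4095x + 3150
order-5 term: 189x^2 + 945x + 1260
order-6 term: 63x + 189
order-7 term: 9
the series for exp(∇ + ∇ Δ) f terminates at order 7
exp(∇ + ∇ Δ) f = 9x^7 + 63x^6 + 378x^5 + 1575x^4 + 4725x^3 + 9822x^2 + 12777x + 7881


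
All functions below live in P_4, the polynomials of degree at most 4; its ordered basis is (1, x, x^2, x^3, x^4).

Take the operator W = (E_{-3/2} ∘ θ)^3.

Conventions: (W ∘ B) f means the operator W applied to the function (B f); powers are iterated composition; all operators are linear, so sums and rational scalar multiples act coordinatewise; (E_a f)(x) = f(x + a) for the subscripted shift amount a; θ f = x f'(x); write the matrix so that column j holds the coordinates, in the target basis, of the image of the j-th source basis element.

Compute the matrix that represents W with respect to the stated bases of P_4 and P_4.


the matrix is [[0, -3/2, 45, -5103/8, 6561]; [0, 1, -42, 2997/4, -9234]; [0, 0, 8, -513/2, 4428]; [0, 0, 0, 27, -888]; [0, 0, 0, 0, 64]] (rows listed top to bottom)

image of 1: 0
image of x: x - 3/2
image of x^2: 8x^2 - 42x + 45
image of x^3: 27x^3 - (513/2)x^2 + (2997/4)x - 5103/8
image of x^4: 64x^4 - 888x^3 + 4428x^2 - 9234x + 6561
each image's coordinates form column j of the matrix


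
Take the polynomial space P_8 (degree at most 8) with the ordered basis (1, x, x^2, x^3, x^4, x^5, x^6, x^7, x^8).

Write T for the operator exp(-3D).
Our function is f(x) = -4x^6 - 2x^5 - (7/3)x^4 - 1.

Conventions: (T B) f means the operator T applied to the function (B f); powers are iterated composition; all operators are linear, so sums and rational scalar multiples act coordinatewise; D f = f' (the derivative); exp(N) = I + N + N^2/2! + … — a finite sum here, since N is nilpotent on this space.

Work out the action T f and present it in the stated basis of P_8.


the image equals g(x) = -4x^6 + 70x^5 - (1537/3)x^4 + 2008x^3 - 4446x^2 + 5274x - 2620

order-1 term: 72x^5 + 30x^4 + 28x^3
order-2 term: -540x^4 - 180x^3 - 126x^2
order-3 term: 2160x^3 + 540x^2 + 252x
order-4 term: -4860x^2 - 810x - 189
order-5 term: 5832x + 486
order-6 term: -2916
the series for exp(-3D) f terminates at order 6
exp(-3D) f = -4x^6 + 70x^5 - (1537/3)x^4 + 2008x^3 - 4446x^2 + 5274x - 2620


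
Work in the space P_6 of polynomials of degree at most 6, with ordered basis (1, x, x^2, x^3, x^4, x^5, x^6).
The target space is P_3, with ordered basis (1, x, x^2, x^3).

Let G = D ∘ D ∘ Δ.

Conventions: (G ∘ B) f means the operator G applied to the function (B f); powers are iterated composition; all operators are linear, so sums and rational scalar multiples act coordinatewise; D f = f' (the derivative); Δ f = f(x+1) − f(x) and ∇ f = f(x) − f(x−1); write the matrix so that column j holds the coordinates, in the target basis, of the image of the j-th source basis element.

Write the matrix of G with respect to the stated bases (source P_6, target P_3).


image of 1: 0
image of x: 0
image of x^2: 0
image of x^3: 6
image of x^4: 24x + 12
image of x^5: 60x^2 + 60x + 20
image of x^6: 120x^3 + 180x^2 + 120x + 30
each image's coordinates form column j of the matrix

the matrix is [[0, 0, 0, 6, 12, 20, 30]; [0, 0, 0, 0, 24, 60, 120]; [0, 0, 0, 0, 0, 60, 180]; [0, 0, 0, 0, 0, 0, 120]] (rows listed top to bottom)


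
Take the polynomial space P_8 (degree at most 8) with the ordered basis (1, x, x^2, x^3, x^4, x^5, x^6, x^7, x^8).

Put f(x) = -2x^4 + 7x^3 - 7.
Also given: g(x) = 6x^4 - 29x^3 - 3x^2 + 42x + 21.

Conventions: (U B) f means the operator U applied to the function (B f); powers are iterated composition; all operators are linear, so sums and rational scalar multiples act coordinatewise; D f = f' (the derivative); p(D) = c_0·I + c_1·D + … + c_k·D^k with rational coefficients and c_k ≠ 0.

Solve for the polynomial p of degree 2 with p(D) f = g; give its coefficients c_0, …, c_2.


D^0 f = -2x^4 + 7x^3 - 7
D^1 f = -8x^3 + 21x^2
D^2 f = -24x^2 + 42x
matching coefficients of g against c_0 f + c_1 Df + … from the top degree down determines the c_i
solution: c_0 = -3, c_1 = 1, c_2 = 1

c_0 = -3, c_1 = 1, c_2 = 1


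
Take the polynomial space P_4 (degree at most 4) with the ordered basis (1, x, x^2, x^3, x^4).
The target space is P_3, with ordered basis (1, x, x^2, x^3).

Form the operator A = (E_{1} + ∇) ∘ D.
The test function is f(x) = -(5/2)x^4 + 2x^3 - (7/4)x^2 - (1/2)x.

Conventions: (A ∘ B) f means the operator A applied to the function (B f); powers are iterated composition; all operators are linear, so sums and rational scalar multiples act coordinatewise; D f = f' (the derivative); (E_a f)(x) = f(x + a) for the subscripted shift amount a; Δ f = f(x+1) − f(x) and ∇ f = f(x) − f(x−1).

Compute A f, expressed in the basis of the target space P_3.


D f = -10x^3 + 6x^2 - (7/2)x - 1/2
E_{1} D f = -10x^3 - 24x^2 - (43/2)x - 8
∇ D f = -30x^2 + 42x - 39/2
(E_{1} + ∇) D f = -10x^3 - 54x^2 + (41/2)x - 55/2

the result is g(x) = -10x^3 - 54x^2 + (41/2)x - 55/2


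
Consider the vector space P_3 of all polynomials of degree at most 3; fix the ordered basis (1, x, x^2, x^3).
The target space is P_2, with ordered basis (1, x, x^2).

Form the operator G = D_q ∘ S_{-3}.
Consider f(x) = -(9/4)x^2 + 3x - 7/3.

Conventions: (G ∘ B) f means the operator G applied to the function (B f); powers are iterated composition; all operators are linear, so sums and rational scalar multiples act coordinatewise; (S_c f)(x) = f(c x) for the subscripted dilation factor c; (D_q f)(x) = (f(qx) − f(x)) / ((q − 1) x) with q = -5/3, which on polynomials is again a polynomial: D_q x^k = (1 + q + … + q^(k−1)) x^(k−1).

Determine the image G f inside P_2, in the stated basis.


the image equals g(x) = (27/2)x - 9

S_{-3} f = -(81/4)x^2 - 9x - 7/3
D_q S_{-3} f = (27/2)x - 9


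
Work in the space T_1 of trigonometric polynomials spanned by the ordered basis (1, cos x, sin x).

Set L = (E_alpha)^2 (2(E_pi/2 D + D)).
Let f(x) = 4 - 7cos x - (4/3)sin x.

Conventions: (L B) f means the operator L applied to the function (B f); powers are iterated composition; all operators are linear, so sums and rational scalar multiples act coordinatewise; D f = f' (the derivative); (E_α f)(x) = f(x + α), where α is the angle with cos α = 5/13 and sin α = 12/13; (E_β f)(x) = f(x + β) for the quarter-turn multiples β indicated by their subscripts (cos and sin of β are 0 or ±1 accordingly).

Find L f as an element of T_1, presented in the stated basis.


D f = -(4/3)cos x + 7sin x
E_pi/2 D f = 7cos x + (4/3)sin x
D f = -(4/3)cos x + 7sin x
(E_pi/2 D + D) f = (17/3)cos x + (25/3)sin x
(2(E_pi/2 D + D)) f = (34/3)cos x + (50/3)sin x
E_alpha (2(E_pi/2 D + D)) f = (770/39)cos x - (158/39)sin x
E_alpha E_alpha (2(E_pi/2 D + D)) f = (1954/507)cos x - (10030/507)sin x

g(x) = (1954/507)cos x - (10030/507)sin x


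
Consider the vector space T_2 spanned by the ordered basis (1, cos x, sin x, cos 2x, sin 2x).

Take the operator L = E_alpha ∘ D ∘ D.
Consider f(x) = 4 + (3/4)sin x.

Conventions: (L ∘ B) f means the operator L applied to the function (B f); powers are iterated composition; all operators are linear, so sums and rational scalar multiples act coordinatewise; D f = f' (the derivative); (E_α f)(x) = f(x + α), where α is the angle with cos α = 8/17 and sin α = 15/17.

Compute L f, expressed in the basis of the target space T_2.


D f = (3/4)cos x
D D f = -(3/4)sin x
E_alpha (D ∘ D) f = -(45/68)cos x - (6/17)sin x

the result is g(x) = -(45/68)cos x - (6/17)sin x


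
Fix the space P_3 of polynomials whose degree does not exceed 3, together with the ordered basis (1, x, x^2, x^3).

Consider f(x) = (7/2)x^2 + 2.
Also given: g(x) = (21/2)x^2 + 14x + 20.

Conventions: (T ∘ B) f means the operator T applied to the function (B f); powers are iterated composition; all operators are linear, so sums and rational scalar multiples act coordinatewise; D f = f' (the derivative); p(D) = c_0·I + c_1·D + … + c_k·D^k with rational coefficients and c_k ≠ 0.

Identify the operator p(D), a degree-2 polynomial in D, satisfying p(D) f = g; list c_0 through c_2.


D^0 f = (7/2)x^2 + 2
D^1 f = 7x
D^2 f = 7
matching coefficients of g against c_0 f + c_1 Df + … from the top degree down determines the c_i
solution: c_0 = 3, c_1 = 2, c_2 = 2

c_0 = 3, c_1 = 2, c_2 = 2


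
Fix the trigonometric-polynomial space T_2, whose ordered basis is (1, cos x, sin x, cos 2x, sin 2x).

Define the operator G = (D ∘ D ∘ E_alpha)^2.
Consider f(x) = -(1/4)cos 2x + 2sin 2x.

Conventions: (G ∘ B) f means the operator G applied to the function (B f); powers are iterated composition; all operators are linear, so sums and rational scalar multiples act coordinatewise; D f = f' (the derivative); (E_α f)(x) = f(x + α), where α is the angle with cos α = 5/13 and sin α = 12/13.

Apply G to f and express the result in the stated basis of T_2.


g(x) = -(70228/2197)cos 2x - (9376/2197)sin 2x

E_alpha f = (83/52)cos 2x - (16/13)sin 2x
D E_alpha f = -(32/13)cos 2x - (83/26)sin 2x
D D E_alpha f = -(83/13)cos 2x + (64/13)sin 2x
E_alpha (D ∘ D ∘ E_alpha) f = (17557/2197)cos 2x + (2344/2197)sin 2x
D E_alpha (D ∘ D ∘ E_alpha) f = (4688/2197)cos 2x - (35114/2197)sin 2x
D D E_alpha (D ∘ D ∘ E_alpha) f = -(70228/2197)cos 2x - (9376/2197)sin 2x


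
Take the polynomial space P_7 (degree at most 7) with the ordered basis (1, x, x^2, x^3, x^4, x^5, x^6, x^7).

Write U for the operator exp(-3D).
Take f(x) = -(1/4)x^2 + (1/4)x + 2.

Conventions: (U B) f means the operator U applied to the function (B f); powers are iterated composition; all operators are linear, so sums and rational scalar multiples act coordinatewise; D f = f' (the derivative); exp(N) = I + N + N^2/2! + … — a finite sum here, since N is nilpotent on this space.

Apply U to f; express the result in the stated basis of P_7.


the result is g(x) = -(1/4)x^2 + (7/4)x - 1

order-1 term: (3/2)x - 3/4
order-2 term: -9/4
the series for exp(-3D) f terminates at order 2
exp(-3D) f = -(1/4)x^2 + (7/4)x - 1


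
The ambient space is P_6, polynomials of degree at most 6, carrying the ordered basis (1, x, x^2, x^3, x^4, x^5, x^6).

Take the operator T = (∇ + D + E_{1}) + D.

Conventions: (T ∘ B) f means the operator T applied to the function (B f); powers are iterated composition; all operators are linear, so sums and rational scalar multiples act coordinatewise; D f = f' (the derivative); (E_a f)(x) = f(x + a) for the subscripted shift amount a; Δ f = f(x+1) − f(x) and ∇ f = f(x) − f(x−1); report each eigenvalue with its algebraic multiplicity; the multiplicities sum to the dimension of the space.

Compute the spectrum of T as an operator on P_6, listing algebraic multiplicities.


image of 1: 1
image of x: x + 4
image of x^2: x^2 + 8x
image of x^3: x^3 + 12x^2 + 2
image of x^4: x^4 + 16x^3 + 8x
image of x^5: x^5 + 20x^4 + 20x^2 + 2
image of x^6: x^6 + 24x^5 + 40x^3 + 12x
the matrix is upper triangular; its diagonal is (1, 1, 1, 1, 1, 1, 1)
for a triangular matrix the eigenvalues are the diagonal entries, with algebraic multiplicity their repetition count

λ = 1 (multiplicity 7)


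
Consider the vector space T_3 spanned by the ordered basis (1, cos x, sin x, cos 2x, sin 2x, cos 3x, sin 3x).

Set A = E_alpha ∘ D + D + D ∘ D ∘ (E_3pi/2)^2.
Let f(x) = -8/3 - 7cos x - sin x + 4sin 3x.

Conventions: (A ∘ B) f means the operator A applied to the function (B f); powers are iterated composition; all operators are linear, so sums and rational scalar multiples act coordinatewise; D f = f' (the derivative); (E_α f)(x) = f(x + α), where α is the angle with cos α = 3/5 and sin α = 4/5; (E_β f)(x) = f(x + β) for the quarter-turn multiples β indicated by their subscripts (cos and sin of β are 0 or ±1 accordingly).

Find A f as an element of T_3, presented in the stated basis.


D f = -cos x + 7sin x + 12cos 3x
E_alpha D f = 5cos x + 5sin x - (1404/125)cos 3x - (528/125)sin 3x
D f = -cos x + 7sin x + 12cos 3x
E_3pi/2 f = -8/3 + cos x - 7sin x + 4cos 3x
E_3pi/2 E_3pi/2 f = -8/3 + 7cos x + sin x - 4sin 3x
D (E_3pi/2)^2 f = cos x - 7sin x - 12cos 3x
D D (E_3pi/2)^2 f = -7cos x - sin x + 36sin 3x
(E_alpha ∘ D + D + D ∘ D ∘ (E_3pi/2)^2) f = -3cos x + 11sin x + (96/125)cos 3x + (3972/125)sin 3x

g(x) = -3cos x + 11sin x + (96/125)cos 3x + (3972/125)sin 3x


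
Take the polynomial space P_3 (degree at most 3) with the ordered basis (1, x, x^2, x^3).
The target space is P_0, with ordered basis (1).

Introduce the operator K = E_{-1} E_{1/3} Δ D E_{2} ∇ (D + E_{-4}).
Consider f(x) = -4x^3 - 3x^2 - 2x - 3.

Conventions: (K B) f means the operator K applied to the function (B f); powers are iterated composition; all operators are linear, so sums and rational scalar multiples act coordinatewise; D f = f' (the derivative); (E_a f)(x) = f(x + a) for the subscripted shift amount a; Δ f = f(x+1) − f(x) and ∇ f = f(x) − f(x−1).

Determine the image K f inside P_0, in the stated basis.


D f = -12x^2 - 6x - 2
E_{-4} f = -4x^3 + 45x^2 - 170x + 213
(D + E_{-4}) f = -4x^3 + 33x^2 - 176x + 211
∇ (D + E_{-4}) f = -12x^2 + 78x - 213
E_{2} ∇ (D + E_{-4}) f = -12x^2 + 30x - 105
D E_{2} ∇ (D + E_{-4}) f = -24x + 30
Δ (D E_{2} ∇) (D + E_{-4}) f = -24
E_{1/3} (Δ D E_{2} ∇) (D + E_{-4}) f = -24
E_{-1} E_{1/3} (Δ D E_{2} ∇) (D + E_{-4}) f = -24

the result is g(x) = -24


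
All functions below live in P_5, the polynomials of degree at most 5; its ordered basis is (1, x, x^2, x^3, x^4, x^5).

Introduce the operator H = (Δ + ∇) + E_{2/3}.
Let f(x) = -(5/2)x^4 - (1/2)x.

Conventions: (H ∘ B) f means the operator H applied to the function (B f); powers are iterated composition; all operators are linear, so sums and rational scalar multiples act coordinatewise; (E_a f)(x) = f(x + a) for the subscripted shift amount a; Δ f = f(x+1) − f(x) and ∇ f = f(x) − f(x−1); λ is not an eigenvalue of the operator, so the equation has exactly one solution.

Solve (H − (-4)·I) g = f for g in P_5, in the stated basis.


write g with unknown coordinates in the stated basis and equate coefficients in (H − (-4)·I) g = f
solving from the highest basis element down gives g = -(1/2)x^4 + (16/15)x^3 - (36/25)x^2 + (13973/6750)x - 24404/16875
check: H g = -(1/2)x^4 - (64/15)x^3 + (144/25)x^2 - (59267/6750)x + 97616/16875
so H g − (-4)·g = -(5/2)x^4 - (1/2)x = f ✓

the result is g(x) = -(1/2)x^4 + (16/15)x^3 - (36/25)x^2 + (13973/6750)x - 24404/16875


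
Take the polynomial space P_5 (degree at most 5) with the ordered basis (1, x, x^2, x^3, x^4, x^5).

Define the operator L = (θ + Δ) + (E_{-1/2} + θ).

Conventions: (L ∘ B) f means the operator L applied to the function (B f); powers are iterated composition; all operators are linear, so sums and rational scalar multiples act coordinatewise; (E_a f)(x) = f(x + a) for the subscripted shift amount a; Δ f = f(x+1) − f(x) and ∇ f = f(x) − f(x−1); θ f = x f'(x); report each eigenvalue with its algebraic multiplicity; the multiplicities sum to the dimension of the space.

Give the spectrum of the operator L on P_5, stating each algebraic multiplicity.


λ = 1 (multiplicity 1), λ = 3 (multiplicity 1), λ = 5 (multiplicity 1), λ = 7 (multiplicity 1), λ = 9 (multiplicity 1), λ = 11 (multiplicity 1)

image of 1: 1
image of x: 3x + 1/2
image of x^2: 5x^2 + x + 5/4
image of x^3: 7x^3 + (3/2)x^2 + (15/4)x + 7/8
image of x^4: 9x^4 + 2x^3 + (15/2)x^2 + (7/2)x + 17/16
image of x^5: 11x^5 + (5/2)x^4 + (25/2)x^3 + (35/4)x^2 + (85/16)x + 31/32
the matrix is upper triangular; its diagonal is (1, 3, 5, 7, 9, 11)
for a triangular matrix the eigenvalues are the diagonal entries, with algebraic multiplicity their repetition count


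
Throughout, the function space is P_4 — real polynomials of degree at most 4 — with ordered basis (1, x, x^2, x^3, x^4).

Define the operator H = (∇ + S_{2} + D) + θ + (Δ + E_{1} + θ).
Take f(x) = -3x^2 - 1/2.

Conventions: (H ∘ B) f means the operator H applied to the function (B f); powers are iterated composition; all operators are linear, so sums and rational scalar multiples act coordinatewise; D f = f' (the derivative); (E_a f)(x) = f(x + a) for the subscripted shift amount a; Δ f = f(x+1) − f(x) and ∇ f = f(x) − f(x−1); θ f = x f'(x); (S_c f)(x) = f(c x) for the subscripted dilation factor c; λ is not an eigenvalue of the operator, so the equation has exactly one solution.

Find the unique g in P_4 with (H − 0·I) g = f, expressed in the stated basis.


the image equals g(x) = -(1/3)x^2 + (8/15)x - 23/20

write g with unknown coordinates in the stated basis and equate coefficients in (H − 0·I) g = f
solving from the highest basis element down gives g = -(1/3)x^2 + (8/15)x - 23/20
check: H g = -3x^2 - 1/2
so H g − 0·g = -3x^2 - 1/2 = f ✓


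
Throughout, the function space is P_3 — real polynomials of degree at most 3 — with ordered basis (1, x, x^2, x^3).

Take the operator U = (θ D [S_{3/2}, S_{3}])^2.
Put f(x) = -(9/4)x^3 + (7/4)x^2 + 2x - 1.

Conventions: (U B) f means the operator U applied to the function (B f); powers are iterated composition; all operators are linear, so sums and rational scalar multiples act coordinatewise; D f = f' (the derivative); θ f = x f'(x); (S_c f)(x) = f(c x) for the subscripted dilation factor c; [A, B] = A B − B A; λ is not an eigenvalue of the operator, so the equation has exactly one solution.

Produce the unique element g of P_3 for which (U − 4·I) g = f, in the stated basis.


the result is g(x) = (9/16)x^3 - (7/16)x^2 - (1/2)x + 1/4

write g with unknown coordinates in the stated basis and equate coefficients in (U − 4·I) g = f
solving from the highest basis element down gives g = (9/16)x^3 - (7/16)x^2 - (1/2)x + 1/4
check: U g = 0
so U g − 4·g = -(9/4)x^3 + (7/4)x^2 + 2x - 1 = f ✓


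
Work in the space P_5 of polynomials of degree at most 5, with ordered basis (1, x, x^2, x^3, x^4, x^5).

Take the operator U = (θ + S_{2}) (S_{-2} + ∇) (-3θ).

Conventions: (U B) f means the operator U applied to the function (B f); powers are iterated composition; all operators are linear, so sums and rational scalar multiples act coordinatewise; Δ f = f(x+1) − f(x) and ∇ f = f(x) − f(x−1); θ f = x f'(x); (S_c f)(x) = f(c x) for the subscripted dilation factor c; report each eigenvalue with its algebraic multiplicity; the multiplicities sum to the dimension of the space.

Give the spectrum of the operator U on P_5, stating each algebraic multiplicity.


image of 1: 0
image of x: 18x - 3
image of x^2: -144x^2 - 36x + 6
image of x^3: 792x^3 - 162x^2 + 81x - 9
image of x^4: -3840x^4 - 528x^3 + 432x^2 - 144x + 12
image of x^5: 17760x^5 - 1500x^4 + 1650x^3 - 900x^2 + 225x - 15
the matrix is upper triangular; its diagonal is (0, 18, -144, 792, -3840, 17760)
for a triangular matrix the eigenvalues are the diagonal entries, with algebraic multiplicity their repetition count

λ = -3840 (multiplicity 1), λ = -144 (multiplicity 1), λ = 0 (multiplicity 1), λ = 18 (multiplicity 1), λ = 792 (multiplicity 1), λ = 17760 (multiplicity 1)


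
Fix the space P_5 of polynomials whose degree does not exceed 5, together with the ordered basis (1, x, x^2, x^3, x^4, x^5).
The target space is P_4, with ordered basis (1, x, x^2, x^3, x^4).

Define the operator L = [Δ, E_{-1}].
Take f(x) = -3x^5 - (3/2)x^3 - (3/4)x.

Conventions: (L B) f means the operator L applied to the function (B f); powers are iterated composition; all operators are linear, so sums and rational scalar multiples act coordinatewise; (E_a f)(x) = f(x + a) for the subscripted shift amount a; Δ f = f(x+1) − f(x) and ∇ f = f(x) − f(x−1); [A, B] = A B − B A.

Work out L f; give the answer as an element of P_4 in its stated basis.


g(x) = 0

E_{-1} f = -3x^5 + 15x^4 - (63/2)x^3 + (69/2)x^2 - (81/4)x + 21/4
Δ E_{-1} f = -15x^4 + 30x^3 - (69/2)x^2 + (39/2)x - 21/4
Δ f = -15x^4 - 30x^3 - (69/2)x^2 - (39/2)x - 21/4
E_{-1} Δ f = -15x^4 + 30x^3 - (69/2)x^2 + (39/2)x - 21/4
[Δ, E_{-1}] f = 0


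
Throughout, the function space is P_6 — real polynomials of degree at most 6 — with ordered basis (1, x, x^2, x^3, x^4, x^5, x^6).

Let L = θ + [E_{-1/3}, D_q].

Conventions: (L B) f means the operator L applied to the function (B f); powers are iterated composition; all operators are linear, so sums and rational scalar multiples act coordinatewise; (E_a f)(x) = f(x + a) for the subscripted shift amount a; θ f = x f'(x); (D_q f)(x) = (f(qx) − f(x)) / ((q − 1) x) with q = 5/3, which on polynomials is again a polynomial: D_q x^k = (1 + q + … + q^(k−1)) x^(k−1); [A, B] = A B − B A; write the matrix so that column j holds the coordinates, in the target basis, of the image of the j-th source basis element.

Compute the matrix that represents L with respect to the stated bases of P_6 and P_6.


the matrix is [[0, 0, -2/9, 22/81, -164/729, 1036/6561, -5990/59049]; [0, 1, 0, -26/27, 128/81, -3604/2187, 27520/19683]; [0, 0, 2, 0, -76/27, 1412/243, -48020/6561]; [0, 0, 0, 3, 0, -1684/243, 37760/2187]; [0, 0, 0, 0, 4, 0, -11302/729]; [0, 0, 0, 0, 0, 5, 0]; [0, 0, 0, 0, 0, 0, 6]] (rows listed top to bottom)

image of 1: 0
image of x: x
image of x^2: 2x^2 - 2/9
image of x^3: 3x^3 - (26/27)x + 22/81
image of x^4: 4x^4 - (76/27)x^2 + (128/81)x - 164/729
image of x^5: 5x^5 - (1684/243)x^3 + (1412/243)x^2 - (3604/2187)x + 1036/6561
image of x^6: 6x^6 - (11302/729)x^4 + (37760/2187)x^3 - (48020/6561)x^2 + (27520/19683)x - 5990/59049
each image's coordinates form column j of the matrix


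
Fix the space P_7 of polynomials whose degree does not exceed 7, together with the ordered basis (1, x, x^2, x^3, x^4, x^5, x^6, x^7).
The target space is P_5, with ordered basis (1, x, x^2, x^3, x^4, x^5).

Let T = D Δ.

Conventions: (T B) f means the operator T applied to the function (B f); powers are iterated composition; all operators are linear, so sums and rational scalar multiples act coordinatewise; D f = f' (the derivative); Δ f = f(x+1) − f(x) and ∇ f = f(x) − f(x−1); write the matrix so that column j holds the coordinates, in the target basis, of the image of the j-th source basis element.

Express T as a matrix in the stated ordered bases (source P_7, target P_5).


the matrix is [[0, 0, 2, 3, 4, 5, 6, 7]; [0, 0, 0, 6, 12, 20, 30, 42]; [0, 0, 0, 0, 12, 30, 60, 105]; [0, 0, 0, 0, 0, 20, 60, 140]; [0, 0, 0, 0, 0, 0, 30, 105]; [0, 0, 0, 0, 0, 0, 0, 42]] (rows listed top to bottom)

image of 1: 0
image of x: 0
image of x^2: 2
image of x^3: 6x + 3
image of x^4: 12x^2 + 12x + 4
image of x^5: 20x^3 + 30x^2 + 20x + 5
image of x^6: 30x^4 + 60x^3 + 60x^2 + 30x + 6
image of x^7: 42x^5 + 105x^4 + 140x^3 + 105x^2 + 42x + 7
each image's coordinates form column j of the matrix


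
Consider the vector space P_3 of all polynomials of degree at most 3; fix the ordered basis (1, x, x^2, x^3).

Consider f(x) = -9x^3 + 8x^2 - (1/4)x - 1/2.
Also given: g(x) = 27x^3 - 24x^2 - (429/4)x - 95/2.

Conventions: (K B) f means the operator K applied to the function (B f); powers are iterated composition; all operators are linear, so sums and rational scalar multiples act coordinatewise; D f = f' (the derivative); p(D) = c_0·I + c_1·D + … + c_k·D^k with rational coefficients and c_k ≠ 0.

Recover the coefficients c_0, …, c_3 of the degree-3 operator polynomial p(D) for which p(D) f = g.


p(D) = -3·I + 2·D^2 + (3/2)·D^3, i.e. c_0 = -3, c_1 = 0, c_2 = 2, c_3 = 3/2

D^0 f = -9x^3 + 8x^2 - (1/4)x - 1/2
D^1 f = -27x^2 + 16x - 1/4
D^2 f = -54x + 16
D^3 f = -54
matching coefficients of g against c_0 f + c_1 Df + … from the top degree down determines the c_i
solution: c_0 = -3, c_1 = 0, c_2 = 2, c_3 = 3/2


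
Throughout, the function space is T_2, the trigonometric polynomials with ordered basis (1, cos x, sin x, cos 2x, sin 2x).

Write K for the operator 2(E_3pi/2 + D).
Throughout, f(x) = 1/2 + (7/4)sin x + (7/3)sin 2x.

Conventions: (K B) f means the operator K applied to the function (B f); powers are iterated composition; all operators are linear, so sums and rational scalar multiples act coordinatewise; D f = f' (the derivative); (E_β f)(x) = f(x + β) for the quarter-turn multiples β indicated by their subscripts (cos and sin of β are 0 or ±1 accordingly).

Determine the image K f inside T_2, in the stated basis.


E_3pi/2 f = 1/2 - (7/4)cos x - (7/3)sin 2x
D f = (7/4)cos x + (14/3)cos 2x
(E_3pi/2 + D) f = 1/2 + (14/3)cos 2x - (7/3)sin 2x
(2(E_3pi/2 + D)) f = 1 + (28/3)cos 2x - (14/3)sin 2x

g(x) = 1 + (28/3)cos 2x - (14/3)sin 2x


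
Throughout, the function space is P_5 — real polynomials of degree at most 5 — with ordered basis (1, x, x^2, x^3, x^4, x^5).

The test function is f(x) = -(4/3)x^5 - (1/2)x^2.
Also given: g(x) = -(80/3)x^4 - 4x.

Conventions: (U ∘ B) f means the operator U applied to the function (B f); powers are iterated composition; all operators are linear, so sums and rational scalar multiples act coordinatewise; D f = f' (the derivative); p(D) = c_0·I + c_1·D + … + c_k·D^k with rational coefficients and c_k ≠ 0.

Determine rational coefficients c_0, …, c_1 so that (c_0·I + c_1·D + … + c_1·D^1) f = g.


c_0 = 0, c_1 = 4

D^0 f = -(4/3)x^5 - (1/2)x^2
D^1 f = -(20/3)x^4 - x
matching coefficients of g against c_0 f + c_1 Df + … from the top degree down determines the c_i
solution: c_0 = 0, c_1 = 4


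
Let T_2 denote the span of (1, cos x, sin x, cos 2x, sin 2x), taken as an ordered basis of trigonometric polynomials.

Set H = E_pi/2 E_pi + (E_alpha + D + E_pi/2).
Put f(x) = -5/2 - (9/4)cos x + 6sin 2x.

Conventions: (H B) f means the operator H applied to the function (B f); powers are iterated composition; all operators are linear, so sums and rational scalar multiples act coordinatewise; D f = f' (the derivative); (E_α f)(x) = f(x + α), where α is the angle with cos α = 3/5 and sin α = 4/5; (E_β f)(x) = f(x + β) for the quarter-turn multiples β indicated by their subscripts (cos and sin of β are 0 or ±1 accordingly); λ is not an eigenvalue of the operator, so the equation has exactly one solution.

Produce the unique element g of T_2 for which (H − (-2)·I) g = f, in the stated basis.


g(x) = -1/2 - (117/200)cos x - (81/200)sin x - (444/221)cos 2x - (42/221)sin 2x

write g with unknown coordinates in the stated basis and equate coefficients in (H − (-2)·I) g = f
solving from the highest basis element down gives g = -1/2 - (117/200)cos x - (81/200)sin x - (444/221)cos 2x - (42/221)sin 2x
check: H g = -3/2 - (27/25)cos x + (81/100)sin x + (888/221)cos 2x + (1410/221)sin 2x
so H g − (-2)·g = -5/2 - (9/4)cos x + 6sin 2x = f ✓


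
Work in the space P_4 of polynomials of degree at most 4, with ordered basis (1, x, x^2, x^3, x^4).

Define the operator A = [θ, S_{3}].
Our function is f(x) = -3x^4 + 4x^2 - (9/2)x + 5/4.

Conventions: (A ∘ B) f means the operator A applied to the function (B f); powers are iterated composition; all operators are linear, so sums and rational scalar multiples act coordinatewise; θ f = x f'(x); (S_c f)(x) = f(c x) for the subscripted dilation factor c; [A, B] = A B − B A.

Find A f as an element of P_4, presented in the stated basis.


the result is g(x) = 0

S_{3} f = -243x^4 + 36x^2 - (27/2)x + 5/4
θ S_{3} f = -972x^4 + 72x^2 - (27/2)x
θ f = -12x^4 + 8x^2 - (9/2)x
S_{3} θ f = -972x^4 + 72x^2 - (27/2)x
[θ, S_{3}] f = 0


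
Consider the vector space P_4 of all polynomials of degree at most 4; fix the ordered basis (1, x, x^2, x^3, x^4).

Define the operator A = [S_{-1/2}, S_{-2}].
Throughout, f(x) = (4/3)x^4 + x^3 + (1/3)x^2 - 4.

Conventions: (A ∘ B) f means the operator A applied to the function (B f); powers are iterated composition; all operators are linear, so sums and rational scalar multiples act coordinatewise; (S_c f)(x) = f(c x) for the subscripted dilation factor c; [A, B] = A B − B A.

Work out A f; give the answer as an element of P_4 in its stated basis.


g(x) = 0

S_{-2} f = (64/3)x^4 - 8x^3 + (4/3)x^2 - 4
S_{-1/2} S_{-2} f = (4/3)x^4 + x^3 + (1/3)x^2 - 4
S_{-1/2} f = (1/12)x^4 - (1/8)x^3 + (1/12)x^2 - 4
S_{-2} S_{-1/2} f = (4/3)x^4 + x^3 + (1/3)x^2 - 4
[S_{-1/2}, S_{-2}] f = 0


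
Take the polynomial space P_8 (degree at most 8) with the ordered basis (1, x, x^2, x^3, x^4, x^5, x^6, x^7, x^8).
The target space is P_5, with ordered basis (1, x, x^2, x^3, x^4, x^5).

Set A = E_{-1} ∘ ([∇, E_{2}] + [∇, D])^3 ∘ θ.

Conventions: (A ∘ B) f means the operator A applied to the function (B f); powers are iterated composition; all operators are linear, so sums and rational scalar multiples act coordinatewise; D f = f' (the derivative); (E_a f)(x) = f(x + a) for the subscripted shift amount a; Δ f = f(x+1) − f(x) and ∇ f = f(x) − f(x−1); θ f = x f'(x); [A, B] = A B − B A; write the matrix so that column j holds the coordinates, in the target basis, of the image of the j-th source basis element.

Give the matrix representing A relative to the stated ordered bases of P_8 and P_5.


the matrix is [[0, 0, 0, 0, 0, 0, 0, 0, 0]; [0, 0, 0, 0, 0, 0, 0, 0, 0]; [0, 0, 0, 0, 0, 0, 0, 0, 0]; [0, 0, 0, 0, 0, 0, 0, 0, 0]; [0, 0, 0, 0, 0, 0, 0, 0, 0]; [0, 0, 0, 0, 0, 0, 0, 0, 0]] (rows listed top to bottom)

image of 1: 0
image of x: 0
image of x^2: 0
image of x^3: 0
image of x^4: 0
image of x^5: 0
image of x^6: 0
image of x^7: 0
image of x^8: 0
each image's coordinates form column j of the matrix


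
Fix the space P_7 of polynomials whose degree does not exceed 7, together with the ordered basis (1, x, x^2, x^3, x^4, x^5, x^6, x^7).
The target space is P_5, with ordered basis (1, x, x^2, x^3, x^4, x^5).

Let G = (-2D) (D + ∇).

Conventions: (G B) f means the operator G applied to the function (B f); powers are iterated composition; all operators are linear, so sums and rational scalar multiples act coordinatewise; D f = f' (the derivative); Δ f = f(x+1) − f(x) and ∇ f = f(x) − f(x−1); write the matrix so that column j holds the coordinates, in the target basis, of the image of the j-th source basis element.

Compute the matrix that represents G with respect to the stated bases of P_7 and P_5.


the matrix is [[0, 0, -8, 6, -8, 10, -12, 14]; [0, 0, 0, -24, 24, -40, 60, -84]; [0, 0, 0, 0, -48, 60, -120, 210]; [0, 0, 0, 0, 0, -80, 120, -280]; [0, 0, 0, 0, 0, 0, -120, 210]; [0, 0, 0, 0, 0, 0, 0, -168]] (rows listed top to bottom)

image of 1: 0
image of x: 0
image of x^2: -8
image of x^3: -24x + 6
image of x^4: -48x^2 + 24x - 8
image of x^5: -80x^3 + 60x^2 - 40x + 10
image of x^6: -120x^4 + 120x^3 - 120x^2 + 60x - 12
image of x^7: -168x^5 + 210x^4 - 280x^3 + 210x^2 - 84x + 14
each image's coordinates form column j of the matrix


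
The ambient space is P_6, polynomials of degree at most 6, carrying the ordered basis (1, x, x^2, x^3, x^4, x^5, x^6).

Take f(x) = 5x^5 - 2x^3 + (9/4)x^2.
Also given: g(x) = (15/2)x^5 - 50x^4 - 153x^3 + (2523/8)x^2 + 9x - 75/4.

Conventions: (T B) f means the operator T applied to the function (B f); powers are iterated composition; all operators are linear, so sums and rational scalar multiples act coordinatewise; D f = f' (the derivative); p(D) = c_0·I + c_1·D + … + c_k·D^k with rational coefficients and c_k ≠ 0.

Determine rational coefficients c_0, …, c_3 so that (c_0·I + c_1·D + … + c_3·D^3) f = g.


D^0 f = 5x^5 - 2x^3 + (9/4)x^2
D^1 f = 25x^4 - 6x^2 + (9/2)x
D^2 f = 100x^3 - 12x + 9/2
D^3 f = 300x^2 - 12
matching coefficients of g against c_0 f + c_1 Df + … from the top degree down determines the c_i
solution: c_0 = 3/2, c_1 = -2, c_2 = -3/2, c_3 = 1

p(D) = (3/2)·I − 2·D − (3/2)·D^2 + D^3, i.e. c_0 = 3/2, c_1 = -2, c_2 = -3/2, c_3 = 1


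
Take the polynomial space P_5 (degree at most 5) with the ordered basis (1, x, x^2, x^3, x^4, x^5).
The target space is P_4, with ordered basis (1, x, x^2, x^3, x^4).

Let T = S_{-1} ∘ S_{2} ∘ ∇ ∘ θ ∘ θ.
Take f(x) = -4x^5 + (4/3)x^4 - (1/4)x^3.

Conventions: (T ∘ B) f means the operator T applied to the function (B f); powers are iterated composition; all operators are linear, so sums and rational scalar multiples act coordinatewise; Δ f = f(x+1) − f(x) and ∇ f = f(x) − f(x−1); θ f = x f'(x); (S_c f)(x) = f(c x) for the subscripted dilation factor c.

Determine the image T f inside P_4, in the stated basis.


θ f = -20x^5 + (16/3)x^4 - (3/4)x^3
θ θ f = -100x^5 + (64/3)x^4 - (9/4)x^3
∇ θ θ f = -500x^4 + (3256/3)x^3 - (4539/4)x^2 + (7105/12)x - 1483/12
S_{2} ∇ θ θ f = -8000x^4 + (26048/3)x^3 - 4539x^2 + (7105/6)x - 1483/12
S_{-1} S_{2} ∇ θ θ f = -8000x^4 - (26048/3)x^3 - 4539x^2 - (7105/6)x - 1483/12

the result is g(x) = -8000x^4 - (26048/3)x^3 - 4539x^2 - (7105/6)x - 1483/12


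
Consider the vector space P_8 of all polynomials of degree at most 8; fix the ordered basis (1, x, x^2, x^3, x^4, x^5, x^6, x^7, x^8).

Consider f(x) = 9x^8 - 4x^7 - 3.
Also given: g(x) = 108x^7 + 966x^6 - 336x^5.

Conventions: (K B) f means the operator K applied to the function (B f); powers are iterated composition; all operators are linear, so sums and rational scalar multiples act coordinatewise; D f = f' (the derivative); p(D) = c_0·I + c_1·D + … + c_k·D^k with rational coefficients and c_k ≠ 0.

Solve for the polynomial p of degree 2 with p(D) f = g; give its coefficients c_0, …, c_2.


c_0 = 0, c_1 = 3/2, c_2 = 2

D^0 f = 9x^8 - 4x^7 - 3
D^1 f = 72x^7 - 28x^6
D^2 f = 504x^6 - 168x^5
matching coefficients of g against c_0 f + c_1 Df + … from the top degree down determines the c_i
solution: c_0 = 0, c_1 = 3/2, c_2 = 2


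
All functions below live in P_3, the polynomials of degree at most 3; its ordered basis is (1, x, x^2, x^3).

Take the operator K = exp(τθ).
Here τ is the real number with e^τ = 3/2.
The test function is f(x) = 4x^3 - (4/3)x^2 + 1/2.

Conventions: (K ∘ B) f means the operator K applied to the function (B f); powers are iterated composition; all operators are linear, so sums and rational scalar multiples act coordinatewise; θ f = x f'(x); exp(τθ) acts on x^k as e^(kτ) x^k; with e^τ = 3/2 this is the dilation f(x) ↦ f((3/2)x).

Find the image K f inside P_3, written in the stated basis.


the image equals g(x) = (27/2)x^3 - 3x^2 + 1/2

exp(τθ) x^k = e^(kτ) x^k; with e^τ = 3/2 this sends x^k to (3/2)^k x^k
x^2 ↦ 9/4 x^2
x^3 ↦ 27/8 x^3
applying this coordinatewise to f: exp(τθ) f = (27/2)x^3 - 3x^2 + 1/2


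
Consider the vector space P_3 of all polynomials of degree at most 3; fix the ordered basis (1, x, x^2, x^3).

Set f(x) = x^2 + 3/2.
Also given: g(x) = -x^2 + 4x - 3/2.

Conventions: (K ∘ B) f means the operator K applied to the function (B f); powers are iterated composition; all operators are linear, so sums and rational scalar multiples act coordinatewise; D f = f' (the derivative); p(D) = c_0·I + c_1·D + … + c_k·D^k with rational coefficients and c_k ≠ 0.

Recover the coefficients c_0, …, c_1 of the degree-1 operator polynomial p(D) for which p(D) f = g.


p(D) = -I + 2·D, i.e. c_0 = -1, c_1 = 2

D^0 f = x^2 + 3/2
D^1 f = 2x
matching coefficients of g against c_0 f + c_1 Df + … from the top degree down determines the c_i
solution: c_0 = -1, c_1 = 2


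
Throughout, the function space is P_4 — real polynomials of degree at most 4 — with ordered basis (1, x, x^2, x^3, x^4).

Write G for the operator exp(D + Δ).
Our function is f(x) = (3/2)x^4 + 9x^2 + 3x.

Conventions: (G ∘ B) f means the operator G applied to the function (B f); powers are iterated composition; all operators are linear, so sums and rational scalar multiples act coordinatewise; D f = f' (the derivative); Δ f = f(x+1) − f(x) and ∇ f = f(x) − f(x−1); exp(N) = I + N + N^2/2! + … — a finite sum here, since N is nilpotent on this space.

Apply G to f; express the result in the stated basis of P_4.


the image equals g(x) = (3/2)x^4 + 12x^3 + 54x^2 + 129x + 129

order-1 term: 12x^3 + 9x^2 + 42x + 33/2
order-2 term: 36x^2 + 36x + 105/2
order-3 term: 48x + 36
order-4 term: 24
the series for exp(D + Δ) f terminates at order 4
exp(D + Δ) f = (3/2)x^4 + 12x^3 + 54x^2 + 129x + 129


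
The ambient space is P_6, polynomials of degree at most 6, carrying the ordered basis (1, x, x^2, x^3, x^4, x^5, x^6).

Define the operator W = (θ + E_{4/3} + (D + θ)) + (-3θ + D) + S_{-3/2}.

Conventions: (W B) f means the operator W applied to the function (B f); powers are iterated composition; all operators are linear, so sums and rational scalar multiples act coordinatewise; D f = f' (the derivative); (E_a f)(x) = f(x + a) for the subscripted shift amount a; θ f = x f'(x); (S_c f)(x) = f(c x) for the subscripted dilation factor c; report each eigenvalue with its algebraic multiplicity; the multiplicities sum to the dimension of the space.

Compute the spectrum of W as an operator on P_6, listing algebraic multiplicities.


image of 1: 2
image of x: -(3/2)x + 10/3
image of x^2: (5/4)x^2 + (20/3)x + 16/9
image of x^3: -(43/8)x^3 + 10x^2 + (16/3)x + 64/27
image of x^4: (33/16)x^4 + (40/3)x^3 + (32/3)x^2 + (256/27)x + 256/81
image of x^5: -(371/32)x^5 + (50/3)x^4 + (160/9)x^3 + (640/27)x^2 + (1280/81)x + 1024/243
image of x^6: (409/64)x^6 + 20x^5 + (80/3)x^4 + (1280/27)x^3 + (1280/27)x^2 + (2048/81)x + 4096/729
the matrix is upper triangular; its diagonal is (2, -3/2, 5/4, -43/8, 33/16, -371/32, 409/64)
for a triangular matrix the eigenvalues are the diagonal entries, with algebraic multiplicity their repetition count

λ = -371/32 (multiplicity 1), λ = -43/8 (multiplicity 1), λ = -3/2 (multiplicity 1), λ = 5/4 (multiplicity 1), λ = 2 (multiplicity 1), λ = 33/16 (multiplicity 1), λ = 409/64 (multiplicity 1)
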